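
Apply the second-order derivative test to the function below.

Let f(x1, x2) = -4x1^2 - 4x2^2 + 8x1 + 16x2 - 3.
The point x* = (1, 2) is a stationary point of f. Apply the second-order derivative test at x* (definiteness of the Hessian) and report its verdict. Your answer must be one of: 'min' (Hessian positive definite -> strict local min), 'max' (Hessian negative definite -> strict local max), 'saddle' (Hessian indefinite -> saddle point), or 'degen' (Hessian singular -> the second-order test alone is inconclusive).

Compute the Hessian H = grad^2 f:
  H = [[-8, 0], [0, -8]]
Verify stationarity: grad f(x*) = H x* + g = (0, 0).
Eigenvalues of H: -8, -8.
Both eigenvalues < 0, so H is negative definite -> x* is a strict local max.

max


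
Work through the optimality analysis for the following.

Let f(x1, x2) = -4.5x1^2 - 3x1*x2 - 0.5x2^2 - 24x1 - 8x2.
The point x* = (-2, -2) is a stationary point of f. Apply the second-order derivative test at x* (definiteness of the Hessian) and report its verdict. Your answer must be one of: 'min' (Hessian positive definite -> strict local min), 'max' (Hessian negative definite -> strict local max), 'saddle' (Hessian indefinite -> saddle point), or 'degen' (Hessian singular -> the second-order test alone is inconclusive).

Compute the Hessian H = grad^2 f:
  H = [[-9, -3], [-3, -1]]
Verify stationarity: grad f(x*) = H x* + g = (0, 0).
Eigenvalues of H: -10, 0.
H has a zero eigenvalue (singular; negative semidefinite but not definite), so H is neither positive definite, negative definite, nor indefinite. The second-order test alone is inconclusive -> degen.
(Indeed, f is constant along the null direction of H through x*, so x* is not a strict local extremum.)

degen


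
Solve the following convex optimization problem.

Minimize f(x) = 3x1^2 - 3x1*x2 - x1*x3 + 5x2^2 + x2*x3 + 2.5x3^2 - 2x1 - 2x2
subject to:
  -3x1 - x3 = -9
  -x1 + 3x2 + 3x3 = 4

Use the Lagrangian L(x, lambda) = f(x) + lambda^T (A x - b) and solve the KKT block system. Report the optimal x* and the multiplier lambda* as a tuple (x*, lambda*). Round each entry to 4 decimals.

Form the Lagrangian:
  L(x, lambda) = (1/2) x^T Q x + c^T x + lambda^T (A x - b)
Stationarity (grad_x L = 0): Q x + c + A^T lambda = 0.
Primal feasibility: A x = b.

This gives the KKT block system:
  [ Q   A^T ] [ x     ]   [-c ]
  [ A    0  ] [ lambda ] = [ b ]

Solving the linear system:
  x*      = (2.5932, 0.9775, 1.2203)
  lambda* = (3.2706, -0.405)
  f(x*)   = 11.9571

x* = (2.5932, 0.9775, 1.2203), lambda* = (3.2706, -0.405)


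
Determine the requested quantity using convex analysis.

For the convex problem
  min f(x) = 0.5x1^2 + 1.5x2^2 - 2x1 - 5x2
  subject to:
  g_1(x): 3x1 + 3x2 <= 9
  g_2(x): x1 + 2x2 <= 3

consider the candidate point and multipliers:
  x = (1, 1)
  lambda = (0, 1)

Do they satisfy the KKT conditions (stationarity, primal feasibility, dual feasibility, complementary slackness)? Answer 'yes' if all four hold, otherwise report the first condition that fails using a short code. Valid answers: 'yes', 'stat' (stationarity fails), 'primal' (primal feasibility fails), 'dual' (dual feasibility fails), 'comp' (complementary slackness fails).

Gradient of f: grad f(x) = Q x + c = (-1, -2)
Constraint values g_i(x) = a_i^T x - b_i:
  g_1((1, 1)) = -3
  g_2((1, 1)) = 0
Stationarity residual: grad f(x) + sum_i lambda_i a_i = (0, 0)
  -> stationarity OK
Primal feasibility (all g_i <= 0): OK
Dual feasibility (all lambda_i >= 0): OK
Complementary slackness (lambda_i * g_i(x) = 0 for all i): OK

Verdict: yes, KKT holds.

yes


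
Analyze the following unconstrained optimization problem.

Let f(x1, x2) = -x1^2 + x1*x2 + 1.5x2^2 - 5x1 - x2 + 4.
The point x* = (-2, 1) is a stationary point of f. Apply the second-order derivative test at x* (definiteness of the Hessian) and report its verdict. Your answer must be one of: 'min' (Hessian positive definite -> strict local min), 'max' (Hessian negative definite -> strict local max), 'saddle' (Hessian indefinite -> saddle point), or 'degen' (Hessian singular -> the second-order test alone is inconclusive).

Compute the Hessian H = grad^2 f:
  H = [[-2, 1], [1, 3]]
Verify stationarity: grad f(x*) = H x* + g = (0, 0).
Eigenvalues of H: -2.1926, 3.1926.
Eigenvalues have mixed signs, so H is indefinite -> x* is a saddle point.

saddle


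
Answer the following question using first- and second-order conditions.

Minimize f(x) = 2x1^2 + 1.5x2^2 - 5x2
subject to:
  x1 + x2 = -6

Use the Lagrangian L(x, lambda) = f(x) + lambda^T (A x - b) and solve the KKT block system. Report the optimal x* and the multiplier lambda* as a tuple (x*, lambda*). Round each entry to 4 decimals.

Form the Lagrangian:
  L(x, lambda) = (1/2) x^T Q x + c^T x + lambda^T (A x - b)
Stationarity (grad_x L = 0): Q x + c + A^T lambda = 0.
Primal feasibility: A x = b.

This gives the KKT block system:
  [ Q   A^T ] [ x     ]   [-c ]
  [ A    0  ] [ lambda ] = [ b ]

Solving the linear system:
  x*      = (-3.2857, -2.7143)
  lambda* = (13.1429)
  f(x*)   = 46.2143

x* = (-3.2857, -2.7143), lambda* = (13.1429)


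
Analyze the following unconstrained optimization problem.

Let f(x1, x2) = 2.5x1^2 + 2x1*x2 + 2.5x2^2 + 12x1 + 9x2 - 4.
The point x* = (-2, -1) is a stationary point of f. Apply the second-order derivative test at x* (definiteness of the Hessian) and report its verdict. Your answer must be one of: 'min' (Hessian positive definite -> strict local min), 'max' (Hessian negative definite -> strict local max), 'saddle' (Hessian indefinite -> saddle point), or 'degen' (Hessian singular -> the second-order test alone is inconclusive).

Compute the Hessian H = grad^2 f:
  H = [[5, 2], [2, 5]]
Verify stationarity: grad f(x*) = H x* + g = (0, 0).
Eigenvalues of H: 3, 7.
Both eigenvalues > 0, so H is positive definite -> x* is a strict local min.

min


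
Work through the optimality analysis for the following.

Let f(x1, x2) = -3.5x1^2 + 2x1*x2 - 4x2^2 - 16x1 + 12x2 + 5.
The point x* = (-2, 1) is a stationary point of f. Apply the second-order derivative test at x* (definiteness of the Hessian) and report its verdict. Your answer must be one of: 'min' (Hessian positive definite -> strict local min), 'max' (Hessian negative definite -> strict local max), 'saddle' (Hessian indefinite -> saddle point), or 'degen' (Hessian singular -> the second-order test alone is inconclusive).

Compute the Hessian H = grad^2 f:
  H = [[-7, 2], [2, -8]]
Verify stationarity: grad f(x*) = H x* + g = (0, 0).
Eigenvalues of H: -9.5616, -5.4384.
Both eigenvalues < 0, so H is negative definite -> x* is a strict local max.

max


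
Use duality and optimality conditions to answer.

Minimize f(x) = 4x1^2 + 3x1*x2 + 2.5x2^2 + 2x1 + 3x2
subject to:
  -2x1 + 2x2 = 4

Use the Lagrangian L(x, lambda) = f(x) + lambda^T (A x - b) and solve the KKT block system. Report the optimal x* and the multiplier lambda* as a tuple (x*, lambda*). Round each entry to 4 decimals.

Form the Lagrangian:
  L(x, lambda) = (1/2) x^T Q x + c^T x + lambda^T (A x - b)
Stationarity (grad_x L = 0): Q x + c + A^T lambda = 0.
Primal feasibility: A x = b.

This gives the KKT block system:
  [ Q   A^T ] [ x     ]   [-c ]
  [ A    0  ] [ lambda ] = [ b ]

Solving the linear system:
  x*      = (-1.1053, 0.8947)
  lambda* = (-2.0789)
  f(x*)   = 4.3947

x* = (-1.1053, 0.8947), lambda* = (-2.0789)


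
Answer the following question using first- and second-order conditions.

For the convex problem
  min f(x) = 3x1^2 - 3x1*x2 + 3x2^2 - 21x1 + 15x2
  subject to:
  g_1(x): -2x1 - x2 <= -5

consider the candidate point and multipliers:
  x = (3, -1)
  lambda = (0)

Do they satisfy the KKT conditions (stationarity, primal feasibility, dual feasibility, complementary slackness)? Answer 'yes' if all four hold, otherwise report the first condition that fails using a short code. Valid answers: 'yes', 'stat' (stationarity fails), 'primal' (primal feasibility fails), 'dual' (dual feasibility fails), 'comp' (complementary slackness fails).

Gradient of f: grad f(x) = Q x + c = (0, 0)
Constraint values g_i(x) = a_i^T x - b_i:
  g_1((3, -1)) = 0
Stationarity residual: grad f(x) + sum_i lambda_i a_i = (0, 0)
  -> stationarity OK
Primal feasibility (all g_i <= 0): OK
Dual feasibility (all lambda_i >= 0): OK
Complementary slackness (lambda_i * g_i(x) = 0 for all i): OK

Verdict: yes, KKT holds.

yes


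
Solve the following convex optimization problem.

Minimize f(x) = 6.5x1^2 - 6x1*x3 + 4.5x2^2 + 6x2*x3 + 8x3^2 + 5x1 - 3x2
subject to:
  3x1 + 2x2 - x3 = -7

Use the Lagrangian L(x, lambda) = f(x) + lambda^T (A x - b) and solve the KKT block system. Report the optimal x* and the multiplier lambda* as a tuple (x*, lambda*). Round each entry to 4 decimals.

Form the Lagrangian:
  L(x, lambda) = (1/2) x^T Q x + c^T x + lambda^T (A x - b)
Stationarity (grad_x L = 0): Q x + c + A^T lambda = 0.
Primal feasibility: A x = b.

This gives the KKT block system:
  [ Q   A^T ] [ x     ]   [-c ]
  [ A    0  ] [ lambda ] = [ b ]

Solving the linear system:
  x*      = (-1.6332, -0.994, 0.1125)
  lambda* = (5.6354)
  f(x*)   = 17.132

x* = (-1.6332, -0.994, 0.1125), lambda* = (5.6354)


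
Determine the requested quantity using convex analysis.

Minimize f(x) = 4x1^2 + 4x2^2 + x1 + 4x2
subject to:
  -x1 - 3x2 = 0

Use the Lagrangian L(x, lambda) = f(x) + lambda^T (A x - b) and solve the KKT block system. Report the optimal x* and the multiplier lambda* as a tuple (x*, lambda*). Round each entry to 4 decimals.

Form the Lagrangian:
  L(x, lambda) = (1/2) x^T Q x + c^T x + lambda^T (A x - b)
Stationarity (grad_x L = 0): Q x + c + A^T lambda = 0.
Primal feasibility: A x = b.

This gives the KKT block system:
  [ Q   A^T ] [ x     ]   [-c ]
  [ A    0  ] [ lambda ] = [ b ]

Solving the linear system:
  x*      = (0.0375, -0.0125)
  lambda* = (1.3)
  f(x*)   = -0.0062

x* = (0.0375, -0.0125), lambda* = (1.3)


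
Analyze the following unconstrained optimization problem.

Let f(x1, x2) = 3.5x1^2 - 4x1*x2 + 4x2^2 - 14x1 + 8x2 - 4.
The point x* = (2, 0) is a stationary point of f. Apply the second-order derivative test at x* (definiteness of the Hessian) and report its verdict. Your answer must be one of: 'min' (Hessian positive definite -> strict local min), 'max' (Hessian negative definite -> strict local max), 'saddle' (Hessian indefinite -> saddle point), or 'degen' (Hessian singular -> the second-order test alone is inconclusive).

Compute the Hessian H = grad^2 f:
  H = [[7, -4], [-4, 8]]
Verify stationarity: grad f(x*) = H x* + g = (0, 0).
Eigenvalues of H: 3.4689, 11.5311.
Both eigenvalues > 0, so H is positive definite -> x* is a strict local min.

min


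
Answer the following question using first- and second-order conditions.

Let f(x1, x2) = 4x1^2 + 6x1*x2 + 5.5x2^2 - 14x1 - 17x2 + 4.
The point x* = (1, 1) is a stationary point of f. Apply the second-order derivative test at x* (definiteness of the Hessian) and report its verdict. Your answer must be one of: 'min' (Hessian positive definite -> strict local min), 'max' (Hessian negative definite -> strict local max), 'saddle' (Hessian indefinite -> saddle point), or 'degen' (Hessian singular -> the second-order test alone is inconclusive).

Compute the Hessian H = grad^2 f:
  H = [[8, 6], [6, 11]]
Verify stationarity: grad f(x*) = H x* + g = (0, 0).
Eigenvalues of H: 3.3153, 15.6847.
Both eigenvalues > 0, so H is positive definite -> x* is a strict local min.

min


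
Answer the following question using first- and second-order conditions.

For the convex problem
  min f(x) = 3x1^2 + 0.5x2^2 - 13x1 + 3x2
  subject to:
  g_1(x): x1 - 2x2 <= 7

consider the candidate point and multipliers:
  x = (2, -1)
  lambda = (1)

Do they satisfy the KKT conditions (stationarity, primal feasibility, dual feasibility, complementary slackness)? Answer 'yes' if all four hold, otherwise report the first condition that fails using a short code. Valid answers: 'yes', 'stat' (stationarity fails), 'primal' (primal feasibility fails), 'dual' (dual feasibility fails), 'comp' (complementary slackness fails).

Gradient of f: grad f(x) = Q x + c = (-1, 2)
Constraint values g_i(x) = a_i^T x - b_i:
  g_1((2, -1)) = -3
Stationarity residual: grad f(x) + sum_i lambda_i a_i = (0, 0)
  -> stationarity OK
Primal feasibility (all g_i <= 0): OK
Dual feasibility (all lambda_i >= 0): OK
Complementary slackness (lambda_i * g_i(x) = 0 for all i): FAILS

Verdict: the first failing condition is complementary_slackness -> comp.

comp


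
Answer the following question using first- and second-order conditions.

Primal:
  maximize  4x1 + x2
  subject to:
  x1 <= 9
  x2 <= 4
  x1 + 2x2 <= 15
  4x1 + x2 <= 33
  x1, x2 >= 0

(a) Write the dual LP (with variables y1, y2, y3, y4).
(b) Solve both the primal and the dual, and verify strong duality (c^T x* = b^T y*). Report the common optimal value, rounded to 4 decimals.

The standard primal-dual pair for 'max c^T x s.t. A x <= b, x >= 0' is:
  Dual:  min b^T y  s.t.  A^T y >= c,  y >= 0.

So the dual LP is:
  minimize  9y1 + 4y2 + 15y3 + 33y4
  subject to:
    y1 + y3 + 4y4 >= 4
    y2 + 2y3 + y4 >= 1
    y1, y2, y3, y4 >= 0

Solving the primal: x* = (7.2857, 3.8571).
  primal value c^T x* = 33.
Solving the dual: y* = (0, 0, 0, 1).
  dual value b^T y* = 33.
Strong duality: c^T x* = b^T y*. Confirmed.

33


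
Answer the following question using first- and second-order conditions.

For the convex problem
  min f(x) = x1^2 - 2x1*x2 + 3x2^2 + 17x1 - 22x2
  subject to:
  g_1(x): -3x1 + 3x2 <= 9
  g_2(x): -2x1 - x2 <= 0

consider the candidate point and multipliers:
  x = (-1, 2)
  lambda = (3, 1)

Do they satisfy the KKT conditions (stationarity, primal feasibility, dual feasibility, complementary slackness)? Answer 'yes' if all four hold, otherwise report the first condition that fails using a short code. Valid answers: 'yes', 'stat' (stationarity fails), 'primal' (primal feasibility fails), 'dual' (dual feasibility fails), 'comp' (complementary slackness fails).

Gradient of f: grad f(x) = Q x + c = (11, -8)
Constraint values g_i(x) = a_i^T x - b_i:
  g_1((-1, 2)) = 0
  g_2((-1, 2)) = 0
Stationarity residual: grad f(x) + sum_i lambda_i a_i = (0, 0)
  -> stationarity OK
Primal feasibility (all g_i <= 0): OK
Dual feasibility (all lambda_i >= 0): OK
Complementary slackness (lambda_i * g_i(x) = 0 for all i): OK

Verdict: yes, KKT holds.

yes


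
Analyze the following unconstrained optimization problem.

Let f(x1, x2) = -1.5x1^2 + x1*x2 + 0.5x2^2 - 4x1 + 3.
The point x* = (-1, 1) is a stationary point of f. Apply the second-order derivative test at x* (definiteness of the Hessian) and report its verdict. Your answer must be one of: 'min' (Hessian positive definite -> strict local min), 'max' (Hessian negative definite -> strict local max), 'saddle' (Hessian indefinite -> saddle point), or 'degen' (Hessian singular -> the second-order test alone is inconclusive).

Compute the Hessian H = grad^2 f:
  H = [[-3, 1], [1, 1]]
Verify stationarity: grad f(x*) = H x* + g = (0, 0).
Eigenvalues of H: -3.2361, 1.2361.
Eigenvalues have mixed signs, so H is indefinite -> x* is a saddle point.

saddle


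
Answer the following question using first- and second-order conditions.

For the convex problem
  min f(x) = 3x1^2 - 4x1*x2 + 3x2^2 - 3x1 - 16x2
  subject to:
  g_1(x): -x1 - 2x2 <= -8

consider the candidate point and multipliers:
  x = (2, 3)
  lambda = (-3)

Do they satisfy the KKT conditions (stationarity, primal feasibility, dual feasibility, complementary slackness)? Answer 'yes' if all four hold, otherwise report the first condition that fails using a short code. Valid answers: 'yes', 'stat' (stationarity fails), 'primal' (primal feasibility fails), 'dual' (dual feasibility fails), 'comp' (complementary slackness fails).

Gradient of f: grad f(x) = Q x + c = (-3, -6)
Constraint values g_i(x) = a_i^T x - b_i:
  g_1((2, 3)) = 0
Stationarity residual: grad f(x) + sum_i lambda_i a_i = (0, 0)
  -> stationarity OK
Primal feasibility (all g_i <= 0): OK
Dual feasibility (all lambda_i >= 0): FAILS
Complementary slackness (lambda_i * g_i(x) = 0 for all i): OK

Verdict: the first failing condition is dual_feasibility -> dual.

dual


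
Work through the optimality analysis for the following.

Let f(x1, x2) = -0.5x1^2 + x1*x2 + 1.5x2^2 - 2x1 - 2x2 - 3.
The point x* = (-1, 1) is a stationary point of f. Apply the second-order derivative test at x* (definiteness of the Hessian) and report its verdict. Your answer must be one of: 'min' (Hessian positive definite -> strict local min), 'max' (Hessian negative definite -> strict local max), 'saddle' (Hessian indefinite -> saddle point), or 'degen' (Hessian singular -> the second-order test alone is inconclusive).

Compute the Hessian H = grad^2 f:
  H = [[-1, 1], [1, 3]]
Verify stationarity: grad f(x*) = H x* + g = (0, 0).
Eigenvalues of H: -1.2361, 3.2361.
Eigenvalues have mixed signs, so H is indefinite -> x* is a saddle point.

saddle


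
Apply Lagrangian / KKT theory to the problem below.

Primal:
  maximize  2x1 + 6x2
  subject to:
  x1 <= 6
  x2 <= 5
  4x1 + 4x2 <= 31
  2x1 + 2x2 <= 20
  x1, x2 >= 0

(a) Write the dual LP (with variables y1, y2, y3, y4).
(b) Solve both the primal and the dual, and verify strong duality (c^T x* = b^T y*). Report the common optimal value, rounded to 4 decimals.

The standard primal-dual pair for 'max c^T x s.t. A x <= b, x >= 0' is:
  Dual:  min b^T y  s.t.  A^T y >= c,  y >= 0.

So the dual LP is:
  minimize  6y1 + 5y2 + 31y3 + 20y4
  subject to:
    y1 + 4y3 + 2y4 >= 2
    y2 + 4y3 + 2y4 >= 6
    y1, y2, y3, y4 >= 0

Solving the primal: x* = (2.75, 5).
  primal value c^T x* = 35.5.
Solving the dual: y* = (0, 4, 0.5, 0).
  dual value b^T y* = 35.5.
Strong duality: c^T x* = b^T y*. Confirmed.

35.5


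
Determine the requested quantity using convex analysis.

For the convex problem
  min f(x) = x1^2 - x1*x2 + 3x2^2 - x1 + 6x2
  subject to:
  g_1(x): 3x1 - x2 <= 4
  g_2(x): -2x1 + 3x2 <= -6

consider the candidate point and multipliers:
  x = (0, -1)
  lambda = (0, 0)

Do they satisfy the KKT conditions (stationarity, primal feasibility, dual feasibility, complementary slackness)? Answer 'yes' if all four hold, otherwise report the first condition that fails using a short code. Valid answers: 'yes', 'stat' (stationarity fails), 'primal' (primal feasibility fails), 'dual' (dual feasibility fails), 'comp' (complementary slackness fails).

Gradient of f: grad f(x) = Q x + c = (0, 0)
Constraint values g_i(x) = a_i^T x - b_i:
  g_1((0, -1)) = -3
  g_2((0, -1)) = 3
Stationarity residual: grad f(x) + sum_i lambda_i a_i = (0, 0)
  -> stationarity OK
Primal feasibility (all g_i <= 0): FAILS
Dual feasibility (all lambda_i >= 0): OK
Complementary slackness (lambda_i * g_i(x) = 0 for all i): OK

Verdict: the first failing condition is primal_feasibility -> primal.

primal


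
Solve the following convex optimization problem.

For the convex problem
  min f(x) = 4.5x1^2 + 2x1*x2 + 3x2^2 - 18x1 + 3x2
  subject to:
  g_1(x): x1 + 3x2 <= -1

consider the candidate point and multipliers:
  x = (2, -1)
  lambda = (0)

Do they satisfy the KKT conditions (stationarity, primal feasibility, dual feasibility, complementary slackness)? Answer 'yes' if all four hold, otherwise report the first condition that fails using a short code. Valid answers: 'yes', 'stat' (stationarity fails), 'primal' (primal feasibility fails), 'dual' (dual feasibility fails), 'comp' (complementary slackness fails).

Gradient of f: grad f(x) = Q x + c = (-2, 1)
Constraint values g_i(x) = a_i^T x - b_i:
  g_1((2, -1)) = 0
Stationarity residual: grad f(x) + sum_i lambda_i a_i = (-2, 1)
  -> stationarity FAILS
Primal feasibility (all g_i <= 0): OK
Dual feasibility (all lambda_i >= 0): OK
Complementary slackness (lambda_i * g_i(x) = 0 for all i): OK

Verdict: the first failing condition is stationarity -> stat.

stat


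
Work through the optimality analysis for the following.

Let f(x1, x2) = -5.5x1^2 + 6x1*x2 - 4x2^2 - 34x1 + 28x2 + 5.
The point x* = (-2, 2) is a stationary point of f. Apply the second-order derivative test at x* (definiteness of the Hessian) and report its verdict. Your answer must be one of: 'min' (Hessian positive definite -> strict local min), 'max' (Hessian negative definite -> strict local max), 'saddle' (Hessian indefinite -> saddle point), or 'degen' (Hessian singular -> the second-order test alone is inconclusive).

Compute the Hessian H = grad^2 f:
  H = [[-11, 6], [6, -8]]
Verify stationarity: grad f(x*) = H x* + g = (0, 0).
Eigenvalues of H: -15.6847, -3.3153.
Both eigenvalues < 0, so H is negative definite -> x* is a strict local max.

max


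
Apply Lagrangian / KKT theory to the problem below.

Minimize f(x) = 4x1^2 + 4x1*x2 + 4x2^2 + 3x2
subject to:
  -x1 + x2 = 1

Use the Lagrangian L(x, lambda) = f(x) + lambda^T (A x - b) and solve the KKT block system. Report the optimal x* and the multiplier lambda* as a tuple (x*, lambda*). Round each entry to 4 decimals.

Form the Lagrangian:
  L(x, lambda) = (1/2) x^T Q x + c^T x + lambda^T (A x - b)
Stationarity (grad_x L = 0): Q x + c + A^T lambda = 0.
Primal feasibility: A x = b.

This gives the KKT block system:
  [ Q   A^T ] [ x     ]   [-c ]
  [ A    0  ] [ lambda ] = [ b ]

Solving the linear system:
  x*      = (-0.625, 0.375)
  lambda* = (-3.5)
  f(x*)   = 2.3125

x* = (-0.625, 0.375), lambda* = (-3.5)


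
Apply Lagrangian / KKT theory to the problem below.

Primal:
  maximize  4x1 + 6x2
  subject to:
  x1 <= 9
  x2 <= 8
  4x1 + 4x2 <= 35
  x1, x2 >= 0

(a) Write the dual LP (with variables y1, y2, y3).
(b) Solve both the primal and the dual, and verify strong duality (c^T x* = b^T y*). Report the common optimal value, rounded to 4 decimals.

The standard primal-dual pair for 'max c^T x s.t. A x <= b, x >= 0' is:
  Dual:  min b^T y  s.t.  A^T y >= c,  y >= 0.

So the dual LP is:
  minimize  9y1 + 8y2 + 35y3
  subject to:
    y1 + 4y3 >= 4
    y2 + 4y3 >= 6
    y1, y2, y3 >= 0

Solving the primal: x* = (0.75, 8).
  primal value c^T x* = 51.
Solving the dual: y* = (0, 2, 1).
  dual value b^T y* = 51.
Strong duality: c^T x* = b^T y*. Confirmed.

51


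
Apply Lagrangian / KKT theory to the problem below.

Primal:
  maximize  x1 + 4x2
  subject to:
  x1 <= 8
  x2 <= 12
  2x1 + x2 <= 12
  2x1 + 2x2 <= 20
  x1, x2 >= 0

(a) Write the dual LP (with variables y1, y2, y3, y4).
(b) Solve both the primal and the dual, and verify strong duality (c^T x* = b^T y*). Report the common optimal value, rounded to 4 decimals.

The standard primal-dual pair for 'max c^T x s.t. A x <= b, x >= 0' is:
  Dual:  min b^T y  s.t.  A^T y >= c,  y >= 0.

So the dual LP is:
  minimize  8y1 + 12y2 + 12y3 + 20y4
  subject to:
    y1 + 2y3 + 2y4 >= 1
    y2 + y3 + 2y4 >= 4
    y1, y2, y3, y4 >= 0

Solving the primal: x* = (0, 10).
  primal value c^T x* = 40.
Solving the dual: y* = (0, 0, 0, 2).
  dual value b^T y* = 40.
Strong duality: c^T x* = b^T y*. Confirmed.

40


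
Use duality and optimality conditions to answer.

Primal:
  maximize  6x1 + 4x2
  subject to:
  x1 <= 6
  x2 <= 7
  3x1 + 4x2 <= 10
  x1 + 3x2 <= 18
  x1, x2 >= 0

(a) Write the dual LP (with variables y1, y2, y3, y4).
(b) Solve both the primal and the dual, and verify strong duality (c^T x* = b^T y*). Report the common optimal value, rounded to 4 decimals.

The standard primal-dual pair for 'max c^T x s.t. A x <= b, x >= 0' is:
  Dual:  min b^T y  s.t.  A^T y >= c,  y >= 0.

So the dual LP is:
  minimize  6y1 + 7y2 + 10y3 + 18y4
  subject to:
    y1 + 3y3 + y4 >= 6
    y2 + 4y3 + 3y4 >= 4
    y1, y2, y3, y4 >= 0

Solving the primal: x* = (3.3333, 0).
  primal value c^T x* = 20.
Solving the dual: y* = (0, 0, 2, 0).
  dual value b^T y* = 20.
Strong duality: c^T x* = b^T y*. Confirmed.

20


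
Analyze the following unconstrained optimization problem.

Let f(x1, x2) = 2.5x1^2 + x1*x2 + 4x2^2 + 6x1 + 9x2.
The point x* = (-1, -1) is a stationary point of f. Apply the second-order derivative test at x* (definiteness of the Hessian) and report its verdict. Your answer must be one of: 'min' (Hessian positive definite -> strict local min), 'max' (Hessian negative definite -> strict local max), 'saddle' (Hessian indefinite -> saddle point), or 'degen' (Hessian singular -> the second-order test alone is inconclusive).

Compute the Hessian H = grad^2 f:
  H = [[5, 1], [1, 8]]
Verify stationarity: grad f(x*) = H x* + g = (0, 0).
Eigenvalues of H: 4.6972, 8.3028.
Both eigenvalues > 0, so H is positive definite -> x* is a strict local min.

min


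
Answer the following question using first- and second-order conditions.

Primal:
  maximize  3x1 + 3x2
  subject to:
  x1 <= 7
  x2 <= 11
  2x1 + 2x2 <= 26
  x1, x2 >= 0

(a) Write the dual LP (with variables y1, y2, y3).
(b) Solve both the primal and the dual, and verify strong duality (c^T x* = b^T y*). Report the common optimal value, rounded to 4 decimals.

The standard primal-dual pair for 'max c^T x s.t. A x <= b, x >= 0' is:
  Dual:  min b^T y  s.t.  A^T y >= c,  y >= 0.

So the dual LP is:
  minimize  7y1 + 11y2 + 26y3
  subject to:
    y1 + 2y3 >= 3
    y2 + 2y3 >= 3
    y1, y2, y3 >= 0

Solving the primal: x* = (2, 11).
  primal value c^T x* = 39.
Solving the dual: y* = (0, 0, 1.5).
  dual value b^T y* = 39.
Strong duality: c^T x* = b^T y*. Confirmed.

39


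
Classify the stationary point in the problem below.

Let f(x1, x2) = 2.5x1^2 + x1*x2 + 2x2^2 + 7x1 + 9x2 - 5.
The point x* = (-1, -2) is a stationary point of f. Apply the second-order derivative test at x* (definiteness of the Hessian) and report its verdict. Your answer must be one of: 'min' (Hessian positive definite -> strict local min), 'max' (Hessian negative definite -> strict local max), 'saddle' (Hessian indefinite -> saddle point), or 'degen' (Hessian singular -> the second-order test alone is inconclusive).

Compute the Hessian H = grad^2 f:
  H = [[5, 1], [1, 4]]
Verify stationarity: grad f(x*) = H x* + g = (0, 0).
Eigenvalues of H: 3.382, 5.618.
Both eigenvalues > 0, so H is positive definite -> x* is a strict local min.

min


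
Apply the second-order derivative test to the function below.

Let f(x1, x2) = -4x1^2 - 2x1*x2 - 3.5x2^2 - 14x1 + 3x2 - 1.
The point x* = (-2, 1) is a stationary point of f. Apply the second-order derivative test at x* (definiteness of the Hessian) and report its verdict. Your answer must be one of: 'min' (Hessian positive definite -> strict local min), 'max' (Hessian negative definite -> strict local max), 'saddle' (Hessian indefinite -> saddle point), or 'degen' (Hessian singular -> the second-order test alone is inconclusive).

Compute the Hessian H = grad^2 f:
  H = [[-8, -2], [-2, -7]]
Verify stationarity: grad f(x*) = H x* + g = (0, 0).
Eigenvalues of H: -9.5616, -5.4384.
Both eigenvalues < 0, so H is negative definite -> x* is a strict local max.

max


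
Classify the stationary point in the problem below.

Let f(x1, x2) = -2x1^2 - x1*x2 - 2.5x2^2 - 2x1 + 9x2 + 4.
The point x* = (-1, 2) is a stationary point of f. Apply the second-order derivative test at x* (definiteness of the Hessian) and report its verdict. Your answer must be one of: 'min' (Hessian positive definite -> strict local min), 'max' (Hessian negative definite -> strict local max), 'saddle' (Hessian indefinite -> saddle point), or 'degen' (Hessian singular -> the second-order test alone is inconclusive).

Compute the Hessian H = grad^2 f:
  H = [[-4, -1], [-1, -5]]
Verify stationarity: grad f(x*) = H x* + g = (0, 0).
Eigenvalues of H: -5.618, -3.382.
Both eigenvalues < 0, so H is negative definite -> x* is a strict local max.

max


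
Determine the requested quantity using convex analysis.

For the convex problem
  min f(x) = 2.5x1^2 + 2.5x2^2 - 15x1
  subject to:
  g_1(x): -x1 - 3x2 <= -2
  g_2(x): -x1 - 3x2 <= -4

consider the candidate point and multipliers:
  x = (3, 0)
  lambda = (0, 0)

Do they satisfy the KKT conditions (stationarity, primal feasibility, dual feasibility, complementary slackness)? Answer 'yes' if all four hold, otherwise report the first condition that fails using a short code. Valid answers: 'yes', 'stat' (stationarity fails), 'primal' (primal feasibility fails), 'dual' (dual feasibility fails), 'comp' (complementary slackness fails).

Gradient of f: grad f(x) = Q x + c = (0, 0)
Constraint values g_i(x) = a_i^T x - b_i:
  g_1((3, 0)) = -1
  g_2((3, 0)) = 1
Stationarity residual: grad f(x) + sum_i lambda_i a_i = (0, 0)
  -> stationarity OK
Primal feasibility (all g_i <= 0): FAILS
Dual feasibility (all lambda_i >= 0): OK
Complementary slackness (lambda_i * g_i(x) = 0 for all i): OK

Verdict: the first failing condition is primal_feasibility -> primal.

primal


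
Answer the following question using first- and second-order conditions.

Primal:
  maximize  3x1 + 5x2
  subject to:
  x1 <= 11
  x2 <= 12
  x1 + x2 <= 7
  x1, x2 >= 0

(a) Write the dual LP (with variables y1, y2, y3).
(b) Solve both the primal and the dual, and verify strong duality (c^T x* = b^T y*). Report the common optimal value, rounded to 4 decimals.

The standard primal-dual pair for 'max c^T x s.t. A x <= b, x >= 0' is:
  Dual:  min b^T y  s.t.  A^T y >= c,  y >= 0.

So the dual LP is:
  minimize  11y1 + 12y2 + 7y3
  subject to:
    y1 + y3 >= 3
    y2 + y3 >= 5
    y1, y2, y3 >= 0

Solving the primal: x* = (0, 7).
  primal value c^T x* = 35.
Solving the dual: y* = (0, 0, 5).
  dual value b^T y* = 35.
Strong duality: c^T x* = b^T y*. Confirmed.

35


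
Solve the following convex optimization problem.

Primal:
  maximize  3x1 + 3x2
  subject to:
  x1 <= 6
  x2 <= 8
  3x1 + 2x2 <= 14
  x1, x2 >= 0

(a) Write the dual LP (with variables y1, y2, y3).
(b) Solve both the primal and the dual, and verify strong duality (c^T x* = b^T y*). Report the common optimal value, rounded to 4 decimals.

The standard primal-dual pair for 'max c^T x s.t. A x <= b, x >= 0' is:
  Dual:  min b^T y  s.t.  A^T y >= c,  y >= 0.

So the dual LP is:
  minimize  6y1 + 8y2 + 14y3
  subject to:
    y1 + 3y3 >= 3
    y2 + 2y3 >= 3
    y1, y2, y3 >= 0

Solving the primal: x* = (0, 7).
  primal value c^T x* = 21.
Solving the dual: y* = (0, 0, 1.5).
  dual value b^T y* = 21.
Strong duality: c^T x* = b^T y*. Confirmed.

21


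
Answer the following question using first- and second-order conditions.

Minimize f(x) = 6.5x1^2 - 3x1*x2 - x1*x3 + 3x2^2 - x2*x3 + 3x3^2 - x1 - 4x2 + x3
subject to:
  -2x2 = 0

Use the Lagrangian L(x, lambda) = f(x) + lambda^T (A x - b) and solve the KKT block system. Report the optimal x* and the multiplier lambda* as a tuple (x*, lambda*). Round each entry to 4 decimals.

Form the Lagrangian:
  L(x, lambda) = (1/2) x^T Q x + c^T x + lambda^T (A x - b)
Stationarity (grad_x L = 0): Q x + c + A^T lambda = 0.
Primal feasibility: A x = b.

This gives the KKT block system:
  [ Q   A^T ] [ x     ]   [-c ]
  [ A    0  ] [ lambda ] = [ b ]

Solving the linear system:
  x*      = (0.0649, 0, -0.1558)
  lambda* = (-2.0195)
  f(x*)   = -0.1104

x* = (0.0649, 0, -0.1558), lambda* = (-2.0195)


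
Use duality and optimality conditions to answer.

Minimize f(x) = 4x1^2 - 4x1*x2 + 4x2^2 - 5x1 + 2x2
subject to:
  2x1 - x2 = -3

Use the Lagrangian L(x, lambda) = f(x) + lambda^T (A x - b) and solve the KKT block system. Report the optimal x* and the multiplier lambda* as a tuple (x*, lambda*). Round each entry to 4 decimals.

Form the Lagrangian:
  L(x, lambda) = (1/2) x^T Q x + c^T x + lambda^T (A x - b)
Stationarity (grad_x L = 0): Q x + c + A^T lambda = 0.
Primal feasibility: A x = b.

This gives the KKT block system:
  [ Q   A^T ] [ x     ]   [-c ]
  [ A    0  ] [ lambda ] = [ b ]

Solving the linear system:
  x*      = (-1.4583, 0.0833)
  lambda* = (8.5)
  f(x*)   = 16.4792

x* = (-1.4583, 0.0833), lambda* = (8.5)


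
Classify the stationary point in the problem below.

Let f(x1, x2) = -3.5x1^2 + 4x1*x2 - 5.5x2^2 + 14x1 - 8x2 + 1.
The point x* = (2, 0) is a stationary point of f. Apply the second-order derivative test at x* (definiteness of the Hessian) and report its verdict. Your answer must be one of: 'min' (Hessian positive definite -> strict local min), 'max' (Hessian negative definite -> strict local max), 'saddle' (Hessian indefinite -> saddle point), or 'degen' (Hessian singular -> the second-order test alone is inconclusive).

Compute the Hessian H = grad^2 f:
  H = [[-7, 4], [4, -11]]
Verify stationarity: grad f(x*) = H x* + g = (0, 0).
Eigenvalues of H: -13.4721, -4.5279.
Both eigenvalues < 0, so H is negative definite -> x* is a strict local max.

max


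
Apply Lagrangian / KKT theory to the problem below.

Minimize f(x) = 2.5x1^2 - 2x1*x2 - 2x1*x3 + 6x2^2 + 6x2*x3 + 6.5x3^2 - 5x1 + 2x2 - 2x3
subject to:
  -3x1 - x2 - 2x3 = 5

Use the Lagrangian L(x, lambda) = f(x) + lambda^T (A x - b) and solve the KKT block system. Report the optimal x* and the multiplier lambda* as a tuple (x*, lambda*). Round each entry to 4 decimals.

Form the Lagrangian:
  L(x, lambda) = (1/2) x^T Q x + c^T x + lambda^T (A x - b)
Stationarity (grad_x L = 0): Q x + c + A^T lambda = 0.
Primal feasibility: A x = b.

This gives the KKT block system:
  [ Q   A^T ] [ x     ]   [-c ]
  [ A    0  ] [ lambda ] = [ b ]

Solving the linear system:
  x*      = (-1.2888, -0.4943, -0.3197)
  lambda* = (-3.272)
  f(x*)   = 11.2273

x* = (-1.2888, -0.4943, -0.3197), lambda* = (-3.272)


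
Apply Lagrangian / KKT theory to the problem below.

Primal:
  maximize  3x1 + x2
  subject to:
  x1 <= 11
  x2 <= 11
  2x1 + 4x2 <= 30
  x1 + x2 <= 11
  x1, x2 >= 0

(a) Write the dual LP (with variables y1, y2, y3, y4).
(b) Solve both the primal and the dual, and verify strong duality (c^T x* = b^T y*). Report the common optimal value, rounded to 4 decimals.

The standard primal-dual pair for 'max c^T x s.t. A x <= b, x >= 0' is:
  Dual:  min b^T y  s.t.  A^T y >= c,  y >= 0.

So the dual LP is:
  minimize  11y1 + 11y2 + 30y3 + 11y4
  subject to:
    y1 + 2y3 + y4 >= 3
    y2 + 4y3 + y4 >= 1
    y1, y2, y3, y4 >= 0

Solving the primal: x* = (11, 0).
  primal value c^T x* = 33.
Solving the dual: y* = (2, 0, 0, 1).
  dual value b^T y* = 33.
Strong duality: c^T x* = b^T y*. Confirmed.

33


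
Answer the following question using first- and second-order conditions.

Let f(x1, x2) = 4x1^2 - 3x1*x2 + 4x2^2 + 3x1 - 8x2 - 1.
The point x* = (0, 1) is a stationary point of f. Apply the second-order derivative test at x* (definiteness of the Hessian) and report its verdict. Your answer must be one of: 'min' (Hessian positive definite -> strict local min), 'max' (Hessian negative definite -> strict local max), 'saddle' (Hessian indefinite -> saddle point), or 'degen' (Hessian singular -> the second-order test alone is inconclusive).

Compute the Hessian H = grad^2 f:
  H = [[8, -3], [-3, 8]]
Verify stationarity: grad f(x*) = H x* + g = (0, 0).
Eigenvalues of H: 5, 11.
Both eigenvalues > 0, so H is positive definite -> x* is a strict local min.

min


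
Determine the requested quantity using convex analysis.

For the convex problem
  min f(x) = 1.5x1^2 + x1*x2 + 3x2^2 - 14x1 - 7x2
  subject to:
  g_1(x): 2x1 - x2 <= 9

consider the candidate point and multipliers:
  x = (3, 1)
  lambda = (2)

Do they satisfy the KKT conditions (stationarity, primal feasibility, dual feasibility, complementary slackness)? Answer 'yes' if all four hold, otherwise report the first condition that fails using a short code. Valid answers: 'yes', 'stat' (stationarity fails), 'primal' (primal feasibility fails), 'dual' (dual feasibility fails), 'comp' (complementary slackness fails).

Gradient of f: grad f(x) = Q x + c = (-4, 2)
Constraint values g_i(x) = a_i^T x - b_i:
  g_1((3, 1)) = -4
Stationarity residual: grad f(x) + sum_i lambda_i a_i = (0, 0)
  -> stationarity OK
Primal feasibility (all g_i <= 0): OK
Dual feasibility (all lambda_i >= 0): OK
Complementary slackness (lambda_i * g_i(x) = 0 for all i): FAILS

Verdict: the first failing condition is complementary_slackness -> comp.

comp


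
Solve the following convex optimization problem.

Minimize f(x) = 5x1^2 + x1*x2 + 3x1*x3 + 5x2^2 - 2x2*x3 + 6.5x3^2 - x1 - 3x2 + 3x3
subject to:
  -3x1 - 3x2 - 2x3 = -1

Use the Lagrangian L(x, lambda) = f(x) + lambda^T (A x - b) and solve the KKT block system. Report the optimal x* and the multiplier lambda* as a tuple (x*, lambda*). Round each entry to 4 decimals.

Form the Lagrangian:
  L(x, lambda) = (1/2) x^T Q x + c^T x + lambda^T (A x - b)
Stationarity (grad_x L = 0): Q x + c + A^T lambda = 0.
Primal feasibility: A x = b.

This gives the KKT block system:
  [ Q   A^T ] [ x     ]   [-c ]
  [ A    0  ] [ lambda ] = [ b ]

Solving the linear system:
  x*      = (0.1798, 0.2891, -0.2033)
  lambda* = (0.1591)
  f(x*)   = -0.749

x* = (0.1798, 0.2891, -0.2033), lambda* = (0.1591)


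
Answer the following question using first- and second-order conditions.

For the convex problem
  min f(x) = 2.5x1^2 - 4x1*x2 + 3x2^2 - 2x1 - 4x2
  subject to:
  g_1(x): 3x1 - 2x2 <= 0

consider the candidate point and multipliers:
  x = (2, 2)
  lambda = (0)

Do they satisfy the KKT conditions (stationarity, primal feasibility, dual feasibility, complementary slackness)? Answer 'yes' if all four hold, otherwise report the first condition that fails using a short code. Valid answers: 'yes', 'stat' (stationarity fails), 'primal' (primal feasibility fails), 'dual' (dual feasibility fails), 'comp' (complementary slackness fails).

Gradient of f: grad f(x) = Q x + c = (0, 0)
Constraint values g_i(x) = a_i^T x - b_i:
  g_1((2, 2)) = 2
Stationarity residual: grad f(x) + sum_i lambda_i a_i = (0, 0)
  -> stationarity OK
Primal feasibility (all g_i <= 0): FAILS
Dual feasibility (all lambda_i >= 0): OK
Complementary slackness (lambda_i * g_i(x) = 0 for all i): OK

Verdict: the first failing condition is primal_feasibility -> primal.

primal


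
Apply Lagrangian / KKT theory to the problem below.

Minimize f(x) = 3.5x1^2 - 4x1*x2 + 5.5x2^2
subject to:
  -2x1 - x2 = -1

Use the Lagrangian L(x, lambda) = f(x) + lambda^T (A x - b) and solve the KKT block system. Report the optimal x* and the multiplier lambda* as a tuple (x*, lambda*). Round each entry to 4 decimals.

Form the Lagrangian:
  L(x, lambda) = (1/2) x^T Q x + c^T x + lambda^T (A x - b)
Stationarity (grad_x L = 0): Q x + c + A^T lambda = 0.
Primal feasibility: A x = b.

This gives the KKT block system:
  [ Q   A^T ] [ x     ]   [-c ]
  [ A    0  ] [ lambda ] = [ b ]

Solving the linear system:
  x*      = (0.3881, 0.2239)
  lambda* = (0.9104)
  f(x*)   = 0.4552

x* = (0.3881, 0.2239), lambda* = (0.9104)


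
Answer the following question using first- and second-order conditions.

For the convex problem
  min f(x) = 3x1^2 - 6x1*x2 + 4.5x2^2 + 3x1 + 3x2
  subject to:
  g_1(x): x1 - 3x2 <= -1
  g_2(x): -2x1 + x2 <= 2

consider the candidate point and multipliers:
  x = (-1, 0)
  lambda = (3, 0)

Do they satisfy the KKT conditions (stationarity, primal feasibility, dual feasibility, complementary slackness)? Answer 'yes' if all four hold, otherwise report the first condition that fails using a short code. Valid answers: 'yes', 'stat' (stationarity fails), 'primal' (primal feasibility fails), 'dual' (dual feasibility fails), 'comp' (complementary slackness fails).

Gradient of f: grad f(x) = Q x + c = (-3, 9)
Constraint values g_i(x) = a_i^T x - b_i:
  g_1((-1, 0)) = 0
  g_2((-1, 0)) = 0
Stationarity residual: grad f(x) + sum_i lambda_i a_i = (0, 0)
  -> stationarity OK
Primal feasibility (all g_i <= 0): OK
Dual feasibility (all lambda_i >= 0): OK
Complementary slackness (lambda_i * g_i(x) = 0 for all i): OK

Verdict: yes, KKT holds.

yes


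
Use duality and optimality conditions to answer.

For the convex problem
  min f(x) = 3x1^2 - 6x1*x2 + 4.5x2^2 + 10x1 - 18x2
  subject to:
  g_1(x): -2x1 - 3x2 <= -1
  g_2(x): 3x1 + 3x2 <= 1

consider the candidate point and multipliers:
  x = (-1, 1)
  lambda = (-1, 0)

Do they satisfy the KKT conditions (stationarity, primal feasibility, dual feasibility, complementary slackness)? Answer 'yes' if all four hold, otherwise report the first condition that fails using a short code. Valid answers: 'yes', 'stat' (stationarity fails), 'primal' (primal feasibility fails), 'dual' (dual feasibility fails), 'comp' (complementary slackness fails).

Gradient of f: grad f(x) = Q x + c = (-2, -3)
Constraint values g_i(x) = a_i^T x - b_i:
  g_1((-1, 1)) = 0
  g_2((-1, 1)) = -1
Stationarity residual: grad f(x) + sum_i lambda_i a_i = (0, 0)
  -> stationarity OK
Primal feasibility (all g_i <= 0): OK
Dual feasibility (all lambda_i >= 0): FAILS
Complementary slackness (lambda_i * g_i(x) = 0 for all i): OK

Verdict: the first failing condition is dual_feasibility -> dual.

dual
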